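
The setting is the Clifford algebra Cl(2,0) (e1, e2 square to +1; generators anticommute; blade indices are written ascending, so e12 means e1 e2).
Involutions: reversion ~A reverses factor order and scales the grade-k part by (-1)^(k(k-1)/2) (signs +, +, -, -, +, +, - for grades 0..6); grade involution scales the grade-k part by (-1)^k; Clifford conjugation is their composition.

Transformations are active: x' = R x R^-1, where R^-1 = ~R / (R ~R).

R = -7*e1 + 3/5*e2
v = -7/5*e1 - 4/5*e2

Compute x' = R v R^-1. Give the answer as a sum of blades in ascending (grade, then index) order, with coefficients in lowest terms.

~R = -7*e1 + 3/5*e2, and R ~R = 1234/25, so R^-1 = ~R / (1234/25).
R v = 233/25 + 161/25*e12
Answer: -3836/3085*e1 + 3167/3085*e2


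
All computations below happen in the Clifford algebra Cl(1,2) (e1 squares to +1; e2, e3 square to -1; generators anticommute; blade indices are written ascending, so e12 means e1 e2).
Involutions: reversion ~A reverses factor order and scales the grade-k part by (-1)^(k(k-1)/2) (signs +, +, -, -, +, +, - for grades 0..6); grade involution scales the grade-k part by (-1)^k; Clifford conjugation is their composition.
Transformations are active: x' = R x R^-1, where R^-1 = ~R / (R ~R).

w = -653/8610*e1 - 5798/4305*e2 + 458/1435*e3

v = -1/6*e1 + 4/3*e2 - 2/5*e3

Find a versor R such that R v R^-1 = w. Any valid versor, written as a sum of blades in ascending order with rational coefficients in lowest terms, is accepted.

Equal squares first: v^2 = w^2 = -191/100. Then v + w = -348/1435*e1 - 58/4305*e2 - 116/1435*e3 is a versor taking v to w, provided it is invertible.
Answer: -348/1435*e1 - 58/4305*e2 - 116/1435*e3


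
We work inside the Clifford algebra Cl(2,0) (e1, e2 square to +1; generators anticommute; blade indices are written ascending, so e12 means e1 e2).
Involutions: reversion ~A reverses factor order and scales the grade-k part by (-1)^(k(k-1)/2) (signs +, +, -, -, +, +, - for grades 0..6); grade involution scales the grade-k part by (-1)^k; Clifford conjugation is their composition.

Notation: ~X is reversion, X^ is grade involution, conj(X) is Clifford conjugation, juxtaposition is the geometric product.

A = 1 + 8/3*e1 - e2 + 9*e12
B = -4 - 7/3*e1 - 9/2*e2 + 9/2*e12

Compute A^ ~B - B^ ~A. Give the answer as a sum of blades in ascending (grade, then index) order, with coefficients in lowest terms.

first term: 344/9 - 83/3*e1 + 49/2*e2 - 157/6*e12
second term: 344/9 + 83/3*e1 - 49/2*e2 + 157/6*e12
Answer: -166/3*e1 + 49*e2 - 157/3*e12


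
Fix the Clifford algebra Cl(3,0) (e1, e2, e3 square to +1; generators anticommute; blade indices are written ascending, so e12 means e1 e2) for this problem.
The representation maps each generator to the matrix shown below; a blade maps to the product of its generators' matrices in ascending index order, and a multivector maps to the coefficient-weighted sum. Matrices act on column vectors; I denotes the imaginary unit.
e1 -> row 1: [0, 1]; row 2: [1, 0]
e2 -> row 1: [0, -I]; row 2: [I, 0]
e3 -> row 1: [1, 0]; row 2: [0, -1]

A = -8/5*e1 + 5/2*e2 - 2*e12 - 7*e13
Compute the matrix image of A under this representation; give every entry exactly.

Bivector images (products of the table entries): rho(e12) = rho(e1)rho(e2) = row 1: [I, 0]; row 2: [0, -I]; rho(e13) = rho(e1)rho(e3) = row 1: [0, -1]; row 2: [1, 0].
M = (-8/5)*rho(e1) + (5/2)*rho(e2) + (-2)*rho(e12) + (-7)*rho(e13), summed entrywise:
Answer: row 1: [-2*I, 27/5 - 5*I/2]; row 2: [-43/5 + 5*I/2, 2*I]


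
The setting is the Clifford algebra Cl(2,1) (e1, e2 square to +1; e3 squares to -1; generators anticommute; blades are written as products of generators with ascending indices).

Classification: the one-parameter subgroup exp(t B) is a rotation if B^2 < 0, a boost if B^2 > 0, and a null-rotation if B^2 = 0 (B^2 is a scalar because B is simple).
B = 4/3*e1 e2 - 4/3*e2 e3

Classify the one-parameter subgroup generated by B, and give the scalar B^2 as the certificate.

B^2 term by term: the squares give (4/3)^2*(e1 e2)^2 + (-4/3)^2*(e2 e3)^2 = 16/9*(-1) + 16/9*(+1) = 0 (each basis 2-blade squares to minus the product of its generators' squares); cross terms between blades sharing an index anticommute and cancel. So B^2 = 0.
Answer: null-rotation, certificate B^2 = 0. No conjugation can change B^2 = 0; the sign gives the class.


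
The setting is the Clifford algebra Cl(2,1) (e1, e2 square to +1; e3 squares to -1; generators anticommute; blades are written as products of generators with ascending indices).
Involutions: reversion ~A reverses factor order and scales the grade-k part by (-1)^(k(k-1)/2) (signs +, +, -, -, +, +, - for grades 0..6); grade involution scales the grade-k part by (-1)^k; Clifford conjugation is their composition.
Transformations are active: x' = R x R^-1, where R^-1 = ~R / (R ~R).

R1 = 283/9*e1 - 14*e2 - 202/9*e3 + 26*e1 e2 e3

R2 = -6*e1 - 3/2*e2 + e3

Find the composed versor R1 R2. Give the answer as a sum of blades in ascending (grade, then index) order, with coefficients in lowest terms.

Distribute over the terms of R2 (each basis-blade product reordered to ascending indices, repeated generators contracted through their squares):
R1 (-6*e1) = -566/3 - 84*e1 e2 - 404/3*e1 e3 - 156*e2 e3
R1 (-3/2*e2) = 21 - 283/6*e1 e2 + 39*e1 e3 - 101/3*e2 e3
R1 (e3) = 202/9 - 26*e1 e2 + 283/9*e1 e3 - 14*e2 e3
Summing the partial products and collecting blades:
Answer: -1307/9 - 943/6*e1 e2 - 578/9*e1 e3 - 611/3*e2 e3


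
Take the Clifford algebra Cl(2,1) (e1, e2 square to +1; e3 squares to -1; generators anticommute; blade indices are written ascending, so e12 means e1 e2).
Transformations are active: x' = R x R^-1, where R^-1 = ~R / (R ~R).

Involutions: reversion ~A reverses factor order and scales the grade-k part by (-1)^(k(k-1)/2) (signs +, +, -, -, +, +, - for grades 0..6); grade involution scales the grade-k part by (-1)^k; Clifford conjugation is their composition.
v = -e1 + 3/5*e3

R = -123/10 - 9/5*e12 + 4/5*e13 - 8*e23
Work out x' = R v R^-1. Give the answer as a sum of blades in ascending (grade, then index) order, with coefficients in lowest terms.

~R = -123/10 + 9/5*e12 - 4/5*e13 + 8*e23, and R ~R = 8989/100, so R^-1 = ~R / (8989/100).
R v = 591/50*e1 + 3*e2 - 329/50*e3 + 173/25*e123
Answer: -45081/44945*e1 - 31364/44945*e2 + 411/445*e3


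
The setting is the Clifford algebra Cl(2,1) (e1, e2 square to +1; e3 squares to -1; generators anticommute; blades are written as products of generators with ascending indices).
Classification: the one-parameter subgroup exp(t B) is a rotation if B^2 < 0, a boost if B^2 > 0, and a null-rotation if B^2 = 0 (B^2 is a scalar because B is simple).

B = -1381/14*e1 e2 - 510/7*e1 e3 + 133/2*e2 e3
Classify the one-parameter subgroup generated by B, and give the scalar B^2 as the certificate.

B^2 term by term: the squares give (-1381/14)^2*(e1 e2)^2 + (-510/7)^2*(e1 e3)^2 + (133/2)^2*(e2 e3)^2 = 1907161/196*(-1) + 260100/49*(+1) + 17689/4*(+1) = 0 (each basis 2-blade squares to minus the product of its generators' squares); cross terms between blades sharing an index anticommute and cancel. So B^2 = 0.
Answer: null-rotation, certificate B^2 = 0. Check the certificate: B^2 = 0, and that sign is decisive whatever form B takes.


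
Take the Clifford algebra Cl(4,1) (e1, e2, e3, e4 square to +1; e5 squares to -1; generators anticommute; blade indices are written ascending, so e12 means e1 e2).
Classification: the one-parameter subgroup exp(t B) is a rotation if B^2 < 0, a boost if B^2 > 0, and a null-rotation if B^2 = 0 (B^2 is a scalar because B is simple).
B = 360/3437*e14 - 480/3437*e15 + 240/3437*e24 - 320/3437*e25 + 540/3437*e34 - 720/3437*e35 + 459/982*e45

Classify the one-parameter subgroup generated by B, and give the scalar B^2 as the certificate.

B^2 term by term: the squares give (360/3437)^2*(e14)^2 + (-480/3437)^2*(e15)^2 + (240/3437)^2*(e24)^2 + (-320/3437)^2*(e25)^2 + (540/3437)^2*(e34)^2 + (-720/3437)^2*(e35)^2 + (459/982)^2*(e45)^2 = 129600/11812969*(-1) + 230400/11812969*(+1) + 57600/11812969*(-1) + 102400/11812969*(+1) + 291600/11812969*(-1) + 518400/11812969*(+1) + 210681/964324*(+1) = 1/4 (each basis 2-blade squares to minus the product of its generators' squares); cross terms between blades sharing an index anticommute and cancel; the commuting (index-disjoint) pairs give grade-4 terms 2*c*c'*(blade product), which cancel blade by blade — e1245: 230400/11812969 - 230400/11812969 = 0; e1345: 518400/11812969 - 518400/11812969 = 0; e2345: 345600/11812969 - 345600/11812969 = 0 — confirming B is simple. So B^2 = 1/4.
Answer: boost, certificate B^2 = 1/4. Because 1/4 is invariant under every versor sandwich, the classification follows from its sign alone.


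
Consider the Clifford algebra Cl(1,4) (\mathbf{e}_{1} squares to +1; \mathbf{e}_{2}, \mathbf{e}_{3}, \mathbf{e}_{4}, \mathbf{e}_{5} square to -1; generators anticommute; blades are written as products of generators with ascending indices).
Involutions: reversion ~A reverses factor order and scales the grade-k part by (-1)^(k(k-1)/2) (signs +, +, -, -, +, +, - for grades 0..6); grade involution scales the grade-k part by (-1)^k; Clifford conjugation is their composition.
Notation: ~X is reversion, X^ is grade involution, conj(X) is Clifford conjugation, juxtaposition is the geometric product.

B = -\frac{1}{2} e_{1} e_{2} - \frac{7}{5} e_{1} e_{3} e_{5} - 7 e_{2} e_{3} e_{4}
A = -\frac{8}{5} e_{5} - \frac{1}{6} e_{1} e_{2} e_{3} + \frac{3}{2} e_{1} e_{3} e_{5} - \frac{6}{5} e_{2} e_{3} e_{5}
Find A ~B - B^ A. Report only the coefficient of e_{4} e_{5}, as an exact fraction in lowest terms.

first term: -\frac{21}{10} - \frac{1}{12} e_{3} - \frac{42}{25} e_{1} e_{2} + \frac{56}{25} e_{1} e_{3} + \frac{7}{6} e_{1} e_{4} + \frac{7}{30} e_{2} e_{5} - \frac{42}{5} e_{4} e_{5} - \frac{4}{5} e_{1} e_{2} e_{5} - \frac{3}{5} e_{1} e_{3} e_{5} + \frac{3}{4} e_{2} e_{3} e_{5} - \frac{21}{2} e_{1} e_{2} e_{4} e_{5} + \frac{56}{5} e_{2} e_{3} e_{4} e_{5}
second term: -\frac{21}{10} + \frac{1}{12} e_{3} + \frac{42}{25} e_{1} e_{2} + \frac{56}{25} e_{1} e_{3} - \frac{7}{6} e_{1} e_{4} - \frac{7}{30} e_{2} e_{5} + \frac{42}{5} e_{4} e_{5} + \frac{4}{5} e_{1} e_{2} e_{5} - \frac{3}{5} e_{1} e_{3} e_{5} + \frac{3}{4} e_{2} e_{3} e_{5} - \frac{21}{2} e_{1} e_{2} e_{4} e_{5} - \frac{56}{5} e_{2} e_{3} e_{4} e_{5}
Answer: -\frac{84}{5}


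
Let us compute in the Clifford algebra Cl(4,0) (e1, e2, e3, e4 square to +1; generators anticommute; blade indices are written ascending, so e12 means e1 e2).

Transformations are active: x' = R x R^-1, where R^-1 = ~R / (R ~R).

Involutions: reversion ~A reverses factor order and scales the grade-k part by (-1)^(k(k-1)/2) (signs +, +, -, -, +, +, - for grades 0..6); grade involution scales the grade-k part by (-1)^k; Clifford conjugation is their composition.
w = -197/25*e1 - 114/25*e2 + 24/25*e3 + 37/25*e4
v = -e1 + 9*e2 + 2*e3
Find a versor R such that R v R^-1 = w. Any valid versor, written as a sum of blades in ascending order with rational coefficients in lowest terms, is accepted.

Since q(v) = q(w) = 86, the sum R = v + w = -222/25*e1 + 111/25*e2 + 74/25*e3 + 37/25*e4 does the job whenever invertible.
Answer: -222/25*e1 + 111/25*e2 + 74/25*e3 + 37/25*e4


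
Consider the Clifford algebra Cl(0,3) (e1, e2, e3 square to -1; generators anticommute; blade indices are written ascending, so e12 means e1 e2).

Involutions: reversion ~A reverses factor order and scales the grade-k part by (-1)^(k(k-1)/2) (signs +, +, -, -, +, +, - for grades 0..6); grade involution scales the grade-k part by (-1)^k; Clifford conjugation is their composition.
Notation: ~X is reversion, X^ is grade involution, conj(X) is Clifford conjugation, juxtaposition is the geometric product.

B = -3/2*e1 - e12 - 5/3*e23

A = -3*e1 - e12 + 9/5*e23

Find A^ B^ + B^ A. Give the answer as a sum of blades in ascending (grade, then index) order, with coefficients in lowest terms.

first term: -5/2 + 3/2*e2 - 52/15*e13 - 23/10*e123
second term: 13/2 + 9/2*e2 + 52/15*e13 + 77/10*e123
Answer: 4 + 6*e2 + 27/5*e123


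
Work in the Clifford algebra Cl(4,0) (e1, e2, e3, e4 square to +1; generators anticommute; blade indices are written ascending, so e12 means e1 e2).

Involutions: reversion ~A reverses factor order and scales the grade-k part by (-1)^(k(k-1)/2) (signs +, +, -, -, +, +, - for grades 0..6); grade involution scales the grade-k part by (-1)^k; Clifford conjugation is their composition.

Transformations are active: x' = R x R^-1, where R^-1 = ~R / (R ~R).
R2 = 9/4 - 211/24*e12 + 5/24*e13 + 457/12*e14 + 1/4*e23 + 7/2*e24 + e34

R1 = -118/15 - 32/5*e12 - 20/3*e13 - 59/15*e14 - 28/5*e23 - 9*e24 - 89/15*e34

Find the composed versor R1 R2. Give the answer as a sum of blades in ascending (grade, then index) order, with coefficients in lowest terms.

Distribute over the grade parts of R1 (each basis-blade product reordered to ascending indices, repeated generators contracted through their squares):
<R1>_0 (= -118/15) R2 = -177/10 + 12449/180*e12 - 59/36*e13 - 26963/90*e14 - 59/30*e23 - 413/15*e24 - 118/15*e34
<R1>_2 (= -32/5*e12 - 20/3*e13 - 59/15*e14 - 28/5*e23 - 9*e24 - 89/15*e34) R2 = 535/4 - 20573/60*e12 - 10363/36*e13 - 4169/36*e14 + 1601/45*e23 + 91421/360*e24 + 18509/72*e34 - 2579/18*e1234
Summing the partial products and collecting blades:
Answer: 2321/20 - 4927/18*e12 - 579/2*e13 - 74771/180*e14 + 605/18*e23 + 81509/360*e24 + 89713/360*e34 - 2579/18*e1234


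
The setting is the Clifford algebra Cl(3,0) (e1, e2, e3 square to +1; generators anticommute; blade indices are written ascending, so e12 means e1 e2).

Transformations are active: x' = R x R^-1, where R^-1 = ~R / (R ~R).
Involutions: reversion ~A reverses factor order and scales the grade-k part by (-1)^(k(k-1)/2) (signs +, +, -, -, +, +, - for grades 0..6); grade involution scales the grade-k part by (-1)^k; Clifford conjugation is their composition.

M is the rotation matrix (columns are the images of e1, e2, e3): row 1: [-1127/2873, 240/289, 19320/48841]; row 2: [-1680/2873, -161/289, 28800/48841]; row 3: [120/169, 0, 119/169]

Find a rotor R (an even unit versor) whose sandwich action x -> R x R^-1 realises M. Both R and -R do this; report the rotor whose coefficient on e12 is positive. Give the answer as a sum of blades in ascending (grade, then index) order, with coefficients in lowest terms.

Method: write R = a + b12*e12 + b13*e13 + b23*e23 with a^2 + b12^2 + b13^2 + b23^2 = 1 (so R^-1 = ~R). Expanding the columns R e_j ~R gives tr M = 4a^2 - 1 and, from the antisymmetric part, M21 - M12 = -4a*b12, M13 - M31 = 4a*b13, M32 - M23 = -4a*b23.
Here tr M = -11977/48841, so a^2 = (1 + tr M)/4 = 9216/48841 and a = ±96/221. Taking a = 96/221: M21 - M12 = -69120/48841, M13 - M31 = -15360/48841, M32 - M23 = -28800/48841, giving b12 = 180/221, b13 = -40/221, b23 = 75/221, i.e. R = 96/221 + 180/221*e12 - 40/221*e13 + 75/221*e23.
Its e12 coefficient is already positive.
Answer: 96/221 + 180/221*e12 - 40/221*e13 + 75/221*e23. Uniqueness: Spin(3) -> SO(3) maps R and -R to the same rotation of trace -11977/48841; fixing the sign of the e12 coefficient removes the ambiguity.


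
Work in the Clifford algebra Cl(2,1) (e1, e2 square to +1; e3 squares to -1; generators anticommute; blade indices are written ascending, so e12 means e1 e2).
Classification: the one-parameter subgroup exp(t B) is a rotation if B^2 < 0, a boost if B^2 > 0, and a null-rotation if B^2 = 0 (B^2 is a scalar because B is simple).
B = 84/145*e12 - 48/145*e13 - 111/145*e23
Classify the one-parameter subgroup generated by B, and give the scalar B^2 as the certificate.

B^2 term by term: the squares give (84/145)^2*(e12)^2 + (-48/145)^2*(e13)^2 + (-111/145)^2*(e23)^2 = 7056/21025*(-1) + 2304/21025*(+1) + 12321/21025*(+1) = 9/25 (each basis 2-blade squares to minus the product of its generators' squares); cross terms between blades sharing an index anticommute and cancel. So B^2 = 9/25.
Answer: boost, certificate B^2 = 9/25. Why this suffices: the scalar 9/25 survives any versor conjugation, so its sign alone determines the class however B is presented.


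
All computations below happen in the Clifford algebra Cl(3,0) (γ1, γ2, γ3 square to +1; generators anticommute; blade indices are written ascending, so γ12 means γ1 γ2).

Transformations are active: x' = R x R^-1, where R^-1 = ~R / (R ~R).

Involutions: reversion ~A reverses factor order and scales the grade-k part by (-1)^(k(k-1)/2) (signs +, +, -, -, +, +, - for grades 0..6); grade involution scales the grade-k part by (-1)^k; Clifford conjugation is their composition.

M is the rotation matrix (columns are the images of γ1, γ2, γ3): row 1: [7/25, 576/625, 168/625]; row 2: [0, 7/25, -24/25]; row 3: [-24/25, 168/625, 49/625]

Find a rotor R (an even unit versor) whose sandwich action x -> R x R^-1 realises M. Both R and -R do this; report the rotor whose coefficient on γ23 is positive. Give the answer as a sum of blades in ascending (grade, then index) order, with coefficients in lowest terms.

Method: write R = a + b12*γ12 + b13*γ13 + b23*γ23 with a^2 + b12^2 + b13^2 + b23^2 = 1 (so R^-1 = ~R). Expanding the columns R e_j ~R gives tr M = 4a^2 - 1 and, from the antisymmetric part, M21 - M12 = -4a*b12, M13 - M31 = 4a*b13, M32 - M23 = -4a*b23.
Here tr M = 399/625, so a^2 = (1 + tr M)/4 = 256/625 and a = ±16/25. Taking a = 16/25: M21 - M12 = -576/625, M13 - M31 = 768/625, M32 - M23 = 768/625, giving b12 = 9/25, b13 = 12/25, b23 = -12/25, i.e. R = 16/25 + 9/25*γ12 + 12/25*γ13 - 12/25*γ23.
Its γ23 coefficient is negative, so report the other preimage -R.
Answer: -16/25 - 9/25*γ12 - 12/25*γ13 + 12/25*γ23. Why the constraint matters: R and -R act identically through the sandwich — M has trace 399/625 either way — so only the sign condition on γ23 picks one of the two preimages.


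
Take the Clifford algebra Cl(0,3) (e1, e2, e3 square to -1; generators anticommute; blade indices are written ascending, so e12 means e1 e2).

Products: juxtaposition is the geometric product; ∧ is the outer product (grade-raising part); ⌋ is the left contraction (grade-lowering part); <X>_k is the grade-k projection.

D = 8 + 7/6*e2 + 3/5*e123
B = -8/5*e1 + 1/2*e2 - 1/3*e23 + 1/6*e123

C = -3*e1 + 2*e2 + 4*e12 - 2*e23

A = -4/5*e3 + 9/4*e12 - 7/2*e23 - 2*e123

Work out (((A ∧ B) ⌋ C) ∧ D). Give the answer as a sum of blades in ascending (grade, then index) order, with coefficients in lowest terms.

step 1: -32/25*e13 + 2/5*e23 + 28/5*e123
step 2: 4/5
step 3: 32/5 + 14/15*e2 + 12/25*e123
Answer: 32/5 + 14/15*e2 + 12/25*e123


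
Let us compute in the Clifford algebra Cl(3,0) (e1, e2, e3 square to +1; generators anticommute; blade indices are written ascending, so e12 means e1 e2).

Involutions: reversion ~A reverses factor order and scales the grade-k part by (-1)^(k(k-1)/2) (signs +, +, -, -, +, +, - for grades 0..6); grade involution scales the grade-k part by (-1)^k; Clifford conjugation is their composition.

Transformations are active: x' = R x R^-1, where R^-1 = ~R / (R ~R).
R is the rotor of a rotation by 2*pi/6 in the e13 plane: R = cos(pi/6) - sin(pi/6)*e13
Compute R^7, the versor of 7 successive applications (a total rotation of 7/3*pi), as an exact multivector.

Because a rotor carries half the rotation angle, composing 7 copies of this e13-plane rotor multiplies the phase: 7*(pi/6) = 7*pi/6, hence R^7 = cos(7*pi/6) - sin(7*pi/6)*e13.
cos(7*pi/6) = -sqrt(3)/2 and sin(7*pi/6) = -1/2, so R^7 = -sqrt(3)/2 + 1/2*e13. The net rotation is 1/3*pi (after discarding 1 full turn, each of which contributes a factor -1 to the rotor); the rotor keeps the half-angle phase exactly.
Answer: -sqrt(3)/2 + 1/2*e13


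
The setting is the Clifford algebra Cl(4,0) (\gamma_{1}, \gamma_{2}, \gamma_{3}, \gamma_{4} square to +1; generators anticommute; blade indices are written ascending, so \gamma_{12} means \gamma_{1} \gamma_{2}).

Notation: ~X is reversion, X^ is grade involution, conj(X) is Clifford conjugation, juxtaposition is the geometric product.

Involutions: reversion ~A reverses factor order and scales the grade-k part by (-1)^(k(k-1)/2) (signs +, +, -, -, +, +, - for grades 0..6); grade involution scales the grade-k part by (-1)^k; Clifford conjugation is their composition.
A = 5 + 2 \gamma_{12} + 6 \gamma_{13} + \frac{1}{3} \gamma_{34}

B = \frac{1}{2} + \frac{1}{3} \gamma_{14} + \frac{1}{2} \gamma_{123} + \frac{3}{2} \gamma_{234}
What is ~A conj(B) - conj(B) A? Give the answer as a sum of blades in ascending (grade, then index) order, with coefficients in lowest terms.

first term: \frac{5}{2} - \frac{5}{2} \gamma_{2} + \gamma_{3} - \gamma_{12} - \frac{26}{9} \gamma_{13} - \frac{5}{3} \gamma_{14} - \frac{2}{3} \gamma_{24} - \frac{13}{6} \gamma_{34} + \frac{5}{2} \gamma_{123} + \frac{55}{6} \gamma_{124} - 3 \gamma_{134} + \frac{15}{2} \gamma_{234}
second term: \frac{5}{2} + \frac{5}{2} \gamma_{2} - \gamma_{3} + \gamma_{12} + \frac{28}{9} \gamma_{13} - \frac{5}{3} \gamma_{14} - \frac{2}{3} \gamma_{24} - \frac{11}{6} \gamma_{34} + \frac{5}{2} \gamma_{123} + \frac{55}{6} \gamma_{124} - 3 \gamma_{134} + \frac{15}{2} \gamma_{234}
Answer: -5 \gamma_{2} + 2 \gamma_{3} - 2 \gamma_{12} - 6 \gamma_{13} - \frac{1}{3} \gamma_{34}


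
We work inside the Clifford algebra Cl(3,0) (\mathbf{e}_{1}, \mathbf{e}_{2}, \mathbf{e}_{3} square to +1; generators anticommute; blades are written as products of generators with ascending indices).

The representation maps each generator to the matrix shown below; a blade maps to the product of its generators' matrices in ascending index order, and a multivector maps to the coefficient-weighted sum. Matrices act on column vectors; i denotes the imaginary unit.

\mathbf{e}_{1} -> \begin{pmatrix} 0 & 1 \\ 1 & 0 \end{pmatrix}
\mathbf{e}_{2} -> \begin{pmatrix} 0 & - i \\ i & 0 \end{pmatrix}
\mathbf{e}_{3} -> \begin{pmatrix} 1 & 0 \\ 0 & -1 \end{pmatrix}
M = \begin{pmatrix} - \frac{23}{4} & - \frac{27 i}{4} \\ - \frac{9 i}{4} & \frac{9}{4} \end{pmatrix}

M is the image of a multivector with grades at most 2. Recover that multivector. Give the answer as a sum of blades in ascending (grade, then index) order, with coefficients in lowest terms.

Method: 1, rho(e_{1}), rho(e_{2}), rho(e_{3}) form a trace-orthogonal basis of the 2x2 complex matrices (tr(X Y) = 2 if X = Y, else 0), so M = m0*1 + m1*rho(e_{1}) + m2*rho(e_{2}) + m3*rho(e_{3}) with m0 = tr(M)/2 = - \frac{7}{4}, m1 = tr(M rho(e_{1}))/2 = - \frac{9 i}{2}, m2 = tr(M rho(e_{2}))/2 = \frac{9}{4}, m3 = tr(M rho(e_{3}))/2 = -4.
Multiplying table entries, the bivector images are rho(e_{1} e_{2}) = i*rho(e_{3}), rho(e_{1} e_{3}) = -i*rho(e_{2}), rho(e_{2} e_{3}) = i*rho(e_{1}); with real blade coefficients the real parts of m0..m3 are the coefficients of 1, e_{1}, e_{2}, e_{3} and the imaginary parts give the bivectors (e_{2} e_{3}: Im m1, e_{1} e_{3}: -Im m2, e_{1} e_{2}: Im m3).
Answer: -\frac{7}{4} + \frac{9}{4} e_{2} - 4 e_{3} - \frac{9}{2} e_{2} e_{3}


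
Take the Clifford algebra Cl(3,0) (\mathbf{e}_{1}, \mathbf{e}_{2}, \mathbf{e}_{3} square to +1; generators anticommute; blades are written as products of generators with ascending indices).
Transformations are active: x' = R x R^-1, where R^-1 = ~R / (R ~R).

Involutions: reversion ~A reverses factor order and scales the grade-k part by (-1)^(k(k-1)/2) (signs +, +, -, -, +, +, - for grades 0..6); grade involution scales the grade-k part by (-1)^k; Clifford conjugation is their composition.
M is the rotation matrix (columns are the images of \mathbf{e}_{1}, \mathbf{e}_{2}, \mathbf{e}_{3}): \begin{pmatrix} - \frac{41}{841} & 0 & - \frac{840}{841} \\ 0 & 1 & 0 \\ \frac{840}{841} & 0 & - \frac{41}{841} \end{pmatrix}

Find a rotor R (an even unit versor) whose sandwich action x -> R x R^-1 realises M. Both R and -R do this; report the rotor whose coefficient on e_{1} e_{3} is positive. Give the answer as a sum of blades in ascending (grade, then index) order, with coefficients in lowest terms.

Method: write R = a + b12*e_{1} e_{2} + b13*e_{1} e_{3} + b23*e_{2} e_{3} with a^2 + b12^2 + b13^2 + b23^2 = 1 (so R^-1 = ~R). Expanding the columns R e_j ~R gives tr M = 4a^2 - 1 and, from the antisymmetric part, M21 - M12 = -4a*b12, M13 - M31 = 4a*b13, M32 - M23 = -4a*b23.
Here tr M = \frac{759}{841}, so a^2 = (1 + tr M)/4 = \frac{400}{841} and a = ±\frac{20}{29}. Taking a = \frac{20}{29}: M21 - M12 = 0, M13 - M31 = -\frac{1680}{841}, M32 - M23 = 0, giving b12 = 0, b13 = -\frac{21}{29}, b23 = 0, i.e. R = \frac{20}{29} - \frac{21}{29} e_{1} e_{3}.
Its e_{1} e_{3} coefficient is negative, so report the other preimage -R.
Answer: -\frac{20}{29} + \frac{21}{29} e_{1} e_{3}. Sheet selection: the two-to-one cover makes ±R indistinguishable at the matrix level (trace \frac{759}{841}), so uniqueness comes from the required sign on e_{1} e_{3}.


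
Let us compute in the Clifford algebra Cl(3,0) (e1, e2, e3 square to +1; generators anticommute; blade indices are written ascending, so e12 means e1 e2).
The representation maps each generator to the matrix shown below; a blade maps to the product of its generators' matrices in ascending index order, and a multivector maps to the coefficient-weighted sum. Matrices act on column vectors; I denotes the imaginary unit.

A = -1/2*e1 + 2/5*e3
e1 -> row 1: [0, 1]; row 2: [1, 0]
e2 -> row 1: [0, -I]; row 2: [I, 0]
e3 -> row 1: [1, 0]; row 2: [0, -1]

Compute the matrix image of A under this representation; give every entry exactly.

M = (-1/2)*rho(e1) + (2/5)*rho(e3), summed entrywise:
Answer: row 1: [2/5, -1/2]; row 2: [-1/2, -2/5]


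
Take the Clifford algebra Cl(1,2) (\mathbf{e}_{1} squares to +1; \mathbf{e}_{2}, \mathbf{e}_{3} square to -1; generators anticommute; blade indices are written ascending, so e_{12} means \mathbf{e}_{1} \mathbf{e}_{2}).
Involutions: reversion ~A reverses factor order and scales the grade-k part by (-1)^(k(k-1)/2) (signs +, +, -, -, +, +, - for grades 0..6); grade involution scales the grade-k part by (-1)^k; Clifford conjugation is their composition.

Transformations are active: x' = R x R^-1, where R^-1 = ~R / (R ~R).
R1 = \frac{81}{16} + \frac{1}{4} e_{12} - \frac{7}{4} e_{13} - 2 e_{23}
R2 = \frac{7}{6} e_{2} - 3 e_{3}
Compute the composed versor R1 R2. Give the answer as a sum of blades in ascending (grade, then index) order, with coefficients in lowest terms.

Distribute over the terms of R2 (each basis-blade product reordered to ascending indices, repeated generators contracted through their squares):
R1 (\frac{7}{6} e_{2}) = -\frac{7}{24} e_{1} + \frac{189}{32} e_{2} - \frac{7}{3} e_{3} + \frac{49}{24} e_{123}
R1 (-3 e_{3}) = -\frac{21}{4} e_{1} - 6 e_{2} - \frac{243}{16} e_{3} - \frac{3}{4} e_{123}
Summing the partial products and collecting blades:
Answer: -\frac{133}{24} e_{1} - \frac{3}{32} e_{2} - \frac{841}{48} e_{3} + \frac{31}{24} e_{123}


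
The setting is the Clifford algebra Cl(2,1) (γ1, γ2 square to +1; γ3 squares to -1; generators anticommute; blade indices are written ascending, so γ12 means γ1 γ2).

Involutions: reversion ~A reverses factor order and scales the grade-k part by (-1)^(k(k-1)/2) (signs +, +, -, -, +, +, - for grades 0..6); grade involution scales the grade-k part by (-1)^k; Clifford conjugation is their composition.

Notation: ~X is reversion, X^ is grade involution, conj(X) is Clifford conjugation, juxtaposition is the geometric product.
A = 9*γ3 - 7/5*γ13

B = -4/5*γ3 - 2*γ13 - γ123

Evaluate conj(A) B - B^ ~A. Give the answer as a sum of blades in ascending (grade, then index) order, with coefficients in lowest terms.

first term: -10 + 478/25*γ1 + 7/5*γ2 - 9*γ12
second term: -10 + 478/25*γ1 - 7/5*γ2 - 9*γ12
Answer: 14/5*γ2


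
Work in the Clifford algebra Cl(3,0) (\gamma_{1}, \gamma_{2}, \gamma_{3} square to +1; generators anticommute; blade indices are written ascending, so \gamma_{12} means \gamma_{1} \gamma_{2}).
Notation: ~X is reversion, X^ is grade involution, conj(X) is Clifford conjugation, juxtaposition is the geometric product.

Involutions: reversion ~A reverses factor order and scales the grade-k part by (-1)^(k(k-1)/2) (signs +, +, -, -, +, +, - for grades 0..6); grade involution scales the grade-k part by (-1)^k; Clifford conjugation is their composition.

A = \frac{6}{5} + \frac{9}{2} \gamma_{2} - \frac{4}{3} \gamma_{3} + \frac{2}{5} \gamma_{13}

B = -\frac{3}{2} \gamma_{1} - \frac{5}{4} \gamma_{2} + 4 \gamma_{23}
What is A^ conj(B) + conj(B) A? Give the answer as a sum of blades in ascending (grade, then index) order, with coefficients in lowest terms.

first term: -\frac{45}{8} + \frac{9}{5} \gamma_{1} + \frac{41}{6} \gamma_{2} + \frac{87}{5} \gamma_{3} + \frac{167}{20} \gamma_{12} - 2 \gamma_{13} - \frac{97}{15} \gamma_{23} - \frac{1}{2} \gamma_{123}
second term: \frac{45}{8} + \frac{9}{5} \gamma_{1} + \frac{41}{6} \gamma_{2} + \frac{93}{5} \gamma_{3} + \frac{103}{20} \gamma_{12} - 2 \gamma_{13} - \frac{97}{15} \gamma_{23} - \frac{1}{2} \gamma_{123}
Answer: \frac{18}{5} \gamma_{1} + \frac{41}{3} \gamma_{2} + 36 \gamma_{3} + \frac{27}{2} \gamma_{12} - 4 \gamma_{13} - \frac{194}{15} \gamma_{23} - \gamma_{123}


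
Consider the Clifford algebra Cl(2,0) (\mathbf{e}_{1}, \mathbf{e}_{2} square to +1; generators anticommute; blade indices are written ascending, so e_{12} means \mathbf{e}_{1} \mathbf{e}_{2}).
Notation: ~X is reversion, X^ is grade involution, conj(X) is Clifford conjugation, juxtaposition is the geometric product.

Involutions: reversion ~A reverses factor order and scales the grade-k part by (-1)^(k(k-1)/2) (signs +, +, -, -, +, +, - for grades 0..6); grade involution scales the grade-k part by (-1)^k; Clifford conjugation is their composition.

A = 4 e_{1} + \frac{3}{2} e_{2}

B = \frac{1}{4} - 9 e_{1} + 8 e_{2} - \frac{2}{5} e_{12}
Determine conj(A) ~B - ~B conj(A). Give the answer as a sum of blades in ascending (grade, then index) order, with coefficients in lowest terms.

first term: 24 - \frac{2}{5} e_{1} - \frac{79}{40} e_{2} - \frac{91}{2} e_{12}
second term: 24 - \frac{8}{5} e_{1} + \frac{49}{40} e_{2} + \frac{91}{2} e_{12}
Answer: \frac{6}{5} e_{1} - \frac{16}{5} e_{2} - 91 e_{12}


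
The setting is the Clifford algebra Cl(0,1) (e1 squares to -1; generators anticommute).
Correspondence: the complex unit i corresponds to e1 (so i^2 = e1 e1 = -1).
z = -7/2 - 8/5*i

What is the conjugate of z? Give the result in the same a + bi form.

In blades: z = -7/2 - 8/5*e1.
Conjugation here is Clifford conjugation: the scalar is fixed and the grade-1 and grade-2 blades all flip sign, giving -7/2 + 8/5*e1; translating back:
Answer: -7/2 + 8/5*i


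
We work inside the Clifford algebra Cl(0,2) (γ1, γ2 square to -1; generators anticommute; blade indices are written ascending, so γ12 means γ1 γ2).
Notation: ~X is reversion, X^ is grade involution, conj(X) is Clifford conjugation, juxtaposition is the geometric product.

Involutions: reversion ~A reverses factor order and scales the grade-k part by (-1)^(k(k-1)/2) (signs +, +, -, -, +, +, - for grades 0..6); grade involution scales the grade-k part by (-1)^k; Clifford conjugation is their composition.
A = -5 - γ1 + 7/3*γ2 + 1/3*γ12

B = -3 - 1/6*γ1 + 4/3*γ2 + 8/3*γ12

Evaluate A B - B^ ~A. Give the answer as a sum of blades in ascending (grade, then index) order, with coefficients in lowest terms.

first term: 65/6 + 173/18*γ1 - 199/18*γ2 - 275/18*γ12
second term: 115/6 - 65/18*γ1 - 53/18*γ2 - 239/18*γ12
Answer: -25/3 + 119/9*γ1 - 73/9*γ2 - 2*γ12


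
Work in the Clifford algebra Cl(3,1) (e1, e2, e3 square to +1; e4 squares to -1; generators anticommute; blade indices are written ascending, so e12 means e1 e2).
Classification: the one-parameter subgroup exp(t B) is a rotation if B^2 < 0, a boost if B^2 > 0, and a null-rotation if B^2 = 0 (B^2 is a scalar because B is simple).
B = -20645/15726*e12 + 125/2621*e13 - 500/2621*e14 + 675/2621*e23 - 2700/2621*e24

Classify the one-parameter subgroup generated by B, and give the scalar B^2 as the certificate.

B^2 term by term: the squares give (-20645/15726)^2*(e12)^2 + (125/2621)^2*(e13)^2 + (-500/2621)^2*(e14)^2 + (675/2621)^2*(e23)^2 + (-2700/2621)^2*(e24)^2 = 426216025/247307076*(-1) + 15625/6869641*(-1) + 250000/6869641*(+1) + 455625/6869641*(-1) + 7290000/6869641*(+1) = -25/36 (each basis 2-blade squares to minus the product of its generators' squares); cross terms between blades sharing an index anticommute and cancel; the commuting (index-disjoint) pairs give grade-4 terms 2*c*c'*(blade product), which cancel blade by blade — e1234: 675000/6869641 - 675000/6869641 = 0 — confirming B is simple. So B^2 = -25/36.
Answer: rotation, certificate B^2 = -25/36. The scalar -25/36 is the complete invariant here: its sign names the subgroup type.


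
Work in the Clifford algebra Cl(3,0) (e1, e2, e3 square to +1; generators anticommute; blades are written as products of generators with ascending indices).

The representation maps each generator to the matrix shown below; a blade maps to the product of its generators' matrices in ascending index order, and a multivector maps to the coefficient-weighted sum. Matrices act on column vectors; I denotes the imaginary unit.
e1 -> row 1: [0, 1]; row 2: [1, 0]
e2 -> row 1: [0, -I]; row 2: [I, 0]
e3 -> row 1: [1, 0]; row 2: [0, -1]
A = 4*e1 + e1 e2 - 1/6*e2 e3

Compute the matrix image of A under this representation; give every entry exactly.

Bivector images (products of the table entries): rho(e1 e2) = rho(e1)rho(e2) = row 1: [I, 0]; row 2: [0, -I]; rho(e2 e3) = rho(e2)rho(e3) = row 1: [0, I]; row 2: [I, 0].
M = (4)*rho(e1) + (1)*rho(e1 e2) + (-1/6)*rho(e2 e3), summed entrywise:
Answer: row 1: [I, 4 - I/6]; row 2: [4 - I/6, -I]


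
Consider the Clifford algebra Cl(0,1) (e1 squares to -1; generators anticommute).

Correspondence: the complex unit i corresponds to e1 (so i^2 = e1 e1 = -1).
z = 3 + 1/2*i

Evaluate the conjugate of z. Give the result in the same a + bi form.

In blades: z = 3 + 1/2*e1.
Conjugation here is Clifford conjugation: the scalar is fixed and the grade-1 and grade-2 blades all flip sign, giving 3 - 1/2*e1; translating back:
Answer: 3 - 1/2*i


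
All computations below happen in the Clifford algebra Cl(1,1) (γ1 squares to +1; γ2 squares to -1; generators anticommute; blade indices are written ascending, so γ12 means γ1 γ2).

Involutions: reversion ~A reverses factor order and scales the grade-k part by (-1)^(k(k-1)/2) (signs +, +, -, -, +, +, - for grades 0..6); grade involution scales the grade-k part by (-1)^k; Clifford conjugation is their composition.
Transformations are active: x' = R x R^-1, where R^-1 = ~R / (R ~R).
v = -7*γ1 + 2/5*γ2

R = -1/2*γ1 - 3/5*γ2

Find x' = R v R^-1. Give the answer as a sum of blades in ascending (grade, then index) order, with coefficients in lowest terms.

~R = -1/2*γ1 - 3/5*γ2, and R ~R = -11/100, so R^-1 = ~R / (-11/100).
R v = 187/50 - 22/5*γ12
Answer: 41*γ1 + 202/5*γ2


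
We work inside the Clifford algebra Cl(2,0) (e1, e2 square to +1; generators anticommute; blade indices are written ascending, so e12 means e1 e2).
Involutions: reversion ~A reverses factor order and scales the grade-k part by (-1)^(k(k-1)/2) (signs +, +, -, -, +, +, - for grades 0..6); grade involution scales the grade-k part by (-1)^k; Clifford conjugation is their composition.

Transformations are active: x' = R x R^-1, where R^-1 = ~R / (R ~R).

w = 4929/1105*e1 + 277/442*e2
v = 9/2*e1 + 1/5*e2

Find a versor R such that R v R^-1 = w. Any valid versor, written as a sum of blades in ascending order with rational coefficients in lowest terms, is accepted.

Sketch: the shared square 2029/100 makes R = v + w = 19803/2210*e1 + 1827/2210*e2 the natural versor; its sandwich fixes that direction, negates (v - w)/2, and sends v to w.
Answer: 19803/2210*e1 + 1827/2210*e2


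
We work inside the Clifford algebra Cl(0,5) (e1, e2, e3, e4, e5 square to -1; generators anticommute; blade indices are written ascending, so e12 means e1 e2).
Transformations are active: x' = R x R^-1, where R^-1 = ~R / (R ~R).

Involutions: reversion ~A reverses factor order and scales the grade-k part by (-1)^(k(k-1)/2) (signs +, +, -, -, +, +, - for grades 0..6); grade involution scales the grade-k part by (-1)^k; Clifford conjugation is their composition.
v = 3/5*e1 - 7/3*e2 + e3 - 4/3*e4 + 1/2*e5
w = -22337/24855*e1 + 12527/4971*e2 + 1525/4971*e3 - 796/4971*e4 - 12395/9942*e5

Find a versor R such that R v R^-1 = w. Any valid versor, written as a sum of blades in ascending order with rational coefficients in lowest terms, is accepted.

Why this works: both vectors square to -7949/900, so q(v) = q(w) and R = v + w = -7424/24855*e1 + 928/4971*e2 + 6496/4971*e3 - 7424/4971*e4 - 3712/4971*e5 carries v to w — its own direction survives, the complement (v - w)/2 flips.
Answer: -7424/24855*e1 + 928/4971*e2 + 6496/4971*e3 - 7424/4971*e4 - 3712/4971*e5


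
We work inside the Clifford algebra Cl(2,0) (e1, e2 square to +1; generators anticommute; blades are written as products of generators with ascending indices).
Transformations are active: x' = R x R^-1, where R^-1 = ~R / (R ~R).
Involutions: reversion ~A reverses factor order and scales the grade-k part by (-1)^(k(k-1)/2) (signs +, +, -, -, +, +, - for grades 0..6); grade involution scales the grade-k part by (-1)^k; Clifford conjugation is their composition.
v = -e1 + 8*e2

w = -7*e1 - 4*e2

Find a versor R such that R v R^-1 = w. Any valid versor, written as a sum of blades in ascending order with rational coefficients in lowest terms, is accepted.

Construction: equal norms (both 65) license R = v + w = -8*e1 + 4*e2 — nothing changes along that direction, while (v - w)/2 changes sign, so v maps onto w.
Answer: -8*e1 + 4*e2


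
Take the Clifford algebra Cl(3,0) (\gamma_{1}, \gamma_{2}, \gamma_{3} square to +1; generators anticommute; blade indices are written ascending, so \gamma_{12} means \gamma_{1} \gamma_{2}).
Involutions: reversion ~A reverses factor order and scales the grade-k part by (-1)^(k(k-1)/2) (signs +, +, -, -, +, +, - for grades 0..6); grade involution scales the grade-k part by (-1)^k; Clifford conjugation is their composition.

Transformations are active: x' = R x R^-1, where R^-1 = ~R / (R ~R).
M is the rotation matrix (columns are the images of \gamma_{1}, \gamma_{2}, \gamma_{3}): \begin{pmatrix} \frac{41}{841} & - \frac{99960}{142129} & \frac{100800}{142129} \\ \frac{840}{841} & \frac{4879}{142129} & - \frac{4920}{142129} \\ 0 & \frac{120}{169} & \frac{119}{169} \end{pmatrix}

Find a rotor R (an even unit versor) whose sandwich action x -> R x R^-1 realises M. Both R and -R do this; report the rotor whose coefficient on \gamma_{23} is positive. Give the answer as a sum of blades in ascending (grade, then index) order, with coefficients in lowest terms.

Method: write R = a + b12*\gamma_{12} + b13*\gamma_{13} + b23*\gamma_{23} with a^2 + b12^2 + b13^2 + b23^2 = 1 (so R^-1 = ~R). Expanding the columns R e_j ~R gives tr M = 4a^2 - 1 and, from the antisymmetric part, M21 - M12 = -4a*b12, M13 - M31 = 4a*b13, M32 - M23 = -4a*b23.
Here tr M = \frac{111887}{142129}, so a^2 = (1 + tr M)/4 = \frac{63504}{142129} and a = ±\frac{252}{377}. Taking a = \frac{252}{377}: M21 - M12 = \frac{241920}{142129}, M13 - M31 = \frac{100800}{142129}, M32 - M23 = \frac{105840}{142129}, giving b12 = -\frac{240}{377}, b13 = \frac{100}{377}, b23 = -\frac{105}{377}, i.e. R = \frac{252}{377} - \frac{240}{377} \gamma_{12} + \frac{100}{377} \gamma_{13} - \frac{105}{377} \gamma_{23}.
Its \gamma_{23} coefficient is negative, so report the other preimage -R.
Answer: -\frac{252}{377} + \frac{240}{377} \gamma_{12} - \frac{100}{377} \gamma_{13} + \frac{105}{377} \gamma_{23}. Why the constraint matters: R and -R act identically through the sandwich — M has trace \frac{111887}{142129} either way — so only the sign condition on \gamma_{23} picks one of the two preimages.


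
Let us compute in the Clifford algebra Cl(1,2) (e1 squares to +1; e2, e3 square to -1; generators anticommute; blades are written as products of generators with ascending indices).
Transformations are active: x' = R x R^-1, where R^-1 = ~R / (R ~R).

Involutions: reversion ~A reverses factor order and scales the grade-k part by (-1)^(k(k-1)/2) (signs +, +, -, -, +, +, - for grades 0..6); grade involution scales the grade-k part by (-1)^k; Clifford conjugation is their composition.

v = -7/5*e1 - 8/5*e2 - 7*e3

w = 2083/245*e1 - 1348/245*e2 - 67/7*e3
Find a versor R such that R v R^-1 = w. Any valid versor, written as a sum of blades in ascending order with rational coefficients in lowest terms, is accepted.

R = v + w = 348/49*e1 - 348/49*e2 - 116/7*e3 works: the equal norms (-248/5) guarantee its sandwich swaps v into w.
Answer: 348/49*e1 - 348/49*e2 - 116/7*e3
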